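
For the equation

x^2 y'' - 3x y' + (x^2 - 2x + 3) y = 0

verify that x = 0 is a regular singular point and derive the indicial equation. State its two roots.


Divide by x^2 to reach normal form y'' + P_1(x) y' + P_2(x) y = 0 with P_1(x) = -3/x and P_2(x) = 1 - 2/x + 3/x^2.
x = 0 is a singular point because the y'-coefficient -3/x has a pole at x = 0 and the y-coefficient 1 - 2/x + 3/x^2 has a pole at x = 0.
It is a regular singular point because x P_1(x) = p(x) = -3 and x^2 P_2(x) = q(x) = x^2 - 2x + 3 are polynomials, hence analytic at x = 0.
p(0) = -3,  q(0) = 3.
Indicial equation: r(r-1) + p(0) r + q(0) = 0, i.e. r^2 + (p(0) - 1) r + q(0) = 0, i.e. r^2 - 4 r + 3 = 0.
Discriminant: (-4)^2 - 4(3) = 4, so r = (4 ± 2)/2.
Solving: r_1 = 3, r_2 = 1.

indicial: r^2 - 4 r + 3 = 0; roots r_1 = 3, r_2 = 1


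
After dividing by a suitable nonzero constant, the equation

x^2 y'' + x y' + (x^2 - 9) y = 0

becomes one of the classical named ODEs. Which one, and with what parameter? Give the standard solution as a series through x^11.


The equation is already in a standard form:  x^2 y'' + x y' + (x^2 - 9) y = 0.
This matches the Bessel equation x^2 y'' + x y' + (x^2 - nu^2) y = 0 with nu^2 = 9, so nu = 3; the solution bounded at x = 0 is J_3(x).
Frobenius at x = 0: indicial roots ±nu; for r = nu the recurrence k(k + 2nu) c_k = -c_{k-2} gives the standard series J_nu(x) = sum_{k>=0} (-1)^k / (k! (k+nu)!) (x/2)^(2k+nu). Evaluate the first 5 terms:
  k = 0: (-1)^0 / (0! * 3! * 2^3) x^3 = 1/(1*6*8) x^3 = (1/48) x^3
  k = 1: (-1)^1 / (1! * 4! * 2^5) x^5 = -1/(1*24*32) x^5 = (-1/768) x^5
  k = 2: (-1)^2 / (2! * 5! * 2^7) x^7 = 1/(2*120*128) x^7 = (1/30720) x^7
  k = 3: (-1)^3 / (3! * 6! * 2^9) x^9 = -1/(6*720*512) x^9 = (-1/2211840) x^9
  k = 4: (-1)^4 / (4! * 7! * 2^11) x^11 = 1/(24*5040*2048) x^11 = (1/247726080) x^11
Hence J_3(x) = x^11/247726080 - x^9/2211840 + x^7/30720 - x^5/768 + x^3/48 + ....

J_3(x); series = x^11/247726080 - x^9/2211840 + x^7/30720 - x^5/768 + x^3/48


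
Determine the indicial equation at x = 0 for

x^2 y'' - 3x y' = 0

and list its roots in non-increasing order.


Divide by x^2 to reach normal form y'' + P_1(x) y' + P_2(x) y = 0 with P_1(x) = -3/x and P_2(x) = 0.
x = 0 is a singular point because the y'-coefficient -3/x has a pole at x = 0.
It is a regular singular point because x P_1(x) = p(x) = -3 and x^2 P_2(x) = q(x) = 0 are polynomials, hence analytic at x = 0.
p(0) = -3,  q(0) = 0.
Indicial equation: r(r-1) + p(0) r + q(0) = 0, i.e. r^2 + (p(0) - 1) r + q(0) = 0, i.e. r^2 - 4 r = 0.
Discriminant: (-4)^2 - 4(0) = 16, so r = (4 ± 4)/2.
Solving: r_1 = 4, r_2 = 0.

indicial: r^2 - 4 r = 0; roots r_1 = 4, r_2 = 0


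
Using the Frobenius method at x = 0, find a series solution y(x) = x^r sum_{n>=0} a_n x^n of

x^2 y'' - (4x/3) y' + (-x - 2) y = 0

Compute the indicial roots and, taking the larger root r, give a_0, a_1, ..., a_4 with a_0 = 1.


Write in Frobenius form y'' + (p(x)/x) y' + (q(x)/x^2) y = 0:
  p(x) = -4/3,  q(x) = -x - 2.
Indicial equation: r(r-1) + (-4/3) r + (-2) = 0 -> roots r_1 = 3, r_2 = -2/3.
Take r = r_1 = 3. Let y(x) = x^r sum_{n>=0} a_n x^n with a_0 = 1.
Substitute y = x^r sum a_n x^n and match x^{r+n}. The recurrence is
  D(n) a_n - 1 a_{n-1} = 0,  where D(n) = (r+n)(r+n-1) + (-4/3)(r+n) + (-2).
  a_n = 1 / D(n) * a_{n-1}.
Since the indicial polynomial factors as (r - r_1)(r - r_2), D(n) = (r_1 + n - r_1)(r_1 + n - r_2) = n(n + 11/3).
Evaluating step by step (a_0 = 1):
  n = 1: D(1) = 1(1 + 11/3) = 14/3; numerator = 1(1) = 1; a_1 = (1)/(14/3) = 3/14
  n = 2: D(2) = 2(2 + 11/3) = 34/3; numerator = 1(3/14) = 3/14; a_2 = (3/14)/(34/3) = 9/476
  n = 3: D(3) = 3(3 + 11/3) = 20; numerator = 1(9/476) = 9/476; a_3 = (9/476)/(20) = 9/9520
  n = 4: D(4) = 4(4 + 11/3) = 92/3; numerator = 1(9/9520) = 9/9520; a_4 = (9/9520)/(92/3) = 27/875840

r = 3; a_0 = 1; a_1 = 3/14; a_2 = 9/476; a_3 = 9/9520; a_4 = 27/875840


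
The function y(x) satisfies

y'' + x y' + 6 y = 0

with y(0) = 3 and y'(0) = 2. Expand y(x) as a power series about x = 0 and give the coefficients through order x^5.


Ansatz: y(x) = sum_{n>=0} a_n x^n, so y'(x) = sum_{n>=1} n a_n x^(n-1) and y''(x) = sum_{n>=2} n(n-1) a_n x^(n-2).
Substitute into P(x) y'' + Q(x) y' + R(x) y = 0 with P(x) = 1, Q(x) = x, R(x) = 6, and match powers of x.
Initial conditions: a_0 = 3, a_1 = 2.
Setting the coefficient of each power of x to zero and solving order by order (substituting the coefficients already found):
  x^0: 2 a_2 + 6 a_0 = 0  ->  2 a_2 = -6 a_0 = -18  ->  a_2 = -9
  x^1: 6 a_3 + 7 a_1 = 0  ->  6 a_3 = -7 a_1 = -14  ->  a_3 = -7/3
  x^2: 12 a_4 + 8 a_2 = 0  ->  12 a_4 = -8 a_2 = 72  ->  a_4 = 6
  x^3: 20 a_5 + 9 a_3 = 0  ->  20 a_5 = -9 a_3 = 21  ->  a_5 = 21/20
Truncated series: y(x) = 3 + 2 x - 9 x^2 - (7/3) x^3 + 6 x^4 + (21/20) x^5 + O(x^6).

a_0 = 3; a_1 = 2; a_2 = -9; a_3 = -7/3; a_4 = 6; a_5 = 21/20


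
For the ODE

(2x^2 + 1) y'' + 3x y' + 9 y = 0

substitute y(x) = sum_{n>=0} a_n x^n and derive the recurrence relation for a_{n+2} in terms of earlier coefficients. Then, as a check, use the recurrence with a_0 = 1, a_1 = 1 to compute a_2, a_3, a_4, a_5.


Substitute y = sum_n a_n x^n.
(1 + 2 x^2) y'' contributes (n+2)(n+1) a_{n+2} + 2 n(n-1) a_n at x^n.
3 x y'(x) contributes 3 n a_n at x^n.
9 y(x) contributes 9 a_n at x^n.
Matching x^n: (n+2)(n+1) a_{n+2} + (2 n(n-1) + 3 n + 9) a_n = 0.
Thus a_{n+2} = (-2 n(n-1) - 3 n - 9) / ((n+1)(n+2)) * a_n.

Check with a_0 = 1, a_1 = 1 (apply the recurrence for n = 0, 1, 2, 3): a_0 = 1, a_1 = 1, a_2 = -9/2, a_3 = -2, a_4 = 57/8, a_5 = 3.

a_(n+2) = (-2 n(n-1) - 3 n - 9) / ((n+1)(n+2)) * a_n; check: a_0 = 1, a_1 = 1, a_2 = -9/2, a_3 = -2, a_4 = 57/8, a_5 = 3


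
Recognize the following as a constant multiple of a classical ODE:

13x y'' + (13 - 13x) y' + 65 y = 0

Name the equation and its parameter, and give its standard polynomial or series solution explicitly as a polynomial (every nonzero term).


All three coefficients share the factor 13; dividing through by 13 gives  x y'' + (1 - x) y' + 5 y = 0.
This matches the Laguerre equation x y'' + (1 - x) y' + n y = 0 with n = 5; the polynomial solution is L_5(x).
With y = sum_k a_k x^k, matching x^k gives (k+1)k a_{k+1} + (k+1) a_{k+1} - k a_k + n a_k = 0, i.e. (k+1)^2 a_{k+1} = (k - n) a_k = (k - 5) a_k. The right side vanishes at k = 5, so the series terminates at degree 5.
Standard normalization L_n(0) = 1 gives a_0 = 1. Work upward with a_{k+1} = (k - 5) a_k / (k+1)^2:
  a_1 = (0 - 5)(1) / 1^2 = -5/1 = -5
  a_2 = (1 - 5)(-5) / 2^2 = 20/4 = 5
  a_3 = (2 - 5)(5) / 3^2 = -15/9 = -5/3
  a_4 = (3 - 5)(-5/3) / 4^2 = (10/3)/16 = 5/24
  a_5 = (4 - 5)(5/24) / 5^2 = (-5/24)/25 = -1/120
Hence L_5(x) = -x^5/120 + 5 x^4/24 - 5 x^3/3 + 5 x^2 - 5 x + 1.

L_5(x); series = -x^5/120 + 5 x^4/24 - 5 x^3/3 + 5 x^2 - 5 x + 1


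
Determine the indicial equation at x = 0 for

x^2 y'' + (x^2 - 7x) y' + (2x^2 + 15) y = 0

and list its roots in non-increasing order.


Divide by x^2 to reach normal form y'' + P_1(x) y' + P_2(x) y = 0 with P_1(x) = 1 - 7/x and P_2(x) = 2 + 15/x^2.
x = 0 is a singular point because the y'-coefficient 1 - 7/x has a pole at x = 0 and the y-coefficient 2 + 15/x^2 has a pole at x = 0.
It is a regular singular point because x P_1(x) = p(x) = x - 7 and x^2 P_2(x) = q(x) = 2x^2 + 15 are polynomials, hence analytic at x = 0.
p(0) = -7,  q(0) = 15.
Indicial equation: r(r-1) + p(0) r + q(0) = 0, i.e. r^2 + (p(0) - 1) r + q(0) = 0, i.e. r^2 - 8 r + 15 = 0.
Discriminant: (-8)^2 - 4(15) = 4, so r = (8 ± 2)/2.
Solving: r_1 = 5, r_2 = 3.

indicial: r^2 - 8 r + 15 = 0; roots r_1 = 5, r_2 = 3


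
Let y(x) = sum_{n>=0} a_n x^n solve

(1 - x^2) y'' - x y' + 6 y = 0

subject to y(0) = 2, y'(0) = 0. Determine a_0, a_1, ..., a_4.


Ansatz: y(x) = sum_{n>=0} a_n x^n, so y'(x) = sum_{n>=1} n a_n x^(n-1) and y''(x) = sum_{n>=2} n(n-1) a_n x^(n-2).
Substitute into P(x) y'' + Q(x) y' + R(x) y = 0 with P(x) = 1 - x^2, Q(x) = -x, R(x) = 6, and match powers of x.
Initial conditions: a_0 = 2, a_1 = 0.
Setting the coefficient of each power of x to zero and solving order by order (substituting the coefficients already found):
  x^0: 2 a_2 + 6 a_0 = 0  ->  2 a_2 = -6 a_0 = -12  ->  a_2 = -6
  x^1: 6 a_3 + 5 a_1 = 0  ->  6 a_3 = -5 a_1 = 0  ->  a_3 = 0
  x^2: 12 a_4 + 2 a_2 = 0  ->  12 a_4 = -2 a_2 = 12  ->  a_4 = 1
Truncated series: y(x) = 2 - 6 x^2 + x^4 + O(x^5).

a_0 = 2; a_1 = 0; a_2 = -6; a_3 = 0; a_4 = 1


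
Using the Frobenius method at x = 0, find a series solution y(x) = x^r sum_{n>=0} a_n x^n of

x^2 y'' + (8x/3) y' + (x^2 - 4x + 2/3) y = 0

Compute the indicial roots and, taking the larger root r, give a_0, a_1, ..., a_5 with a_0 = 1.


Write in Frobenius form y'' + (p(x)/x) y' + (q(x)/x^2) y = 0:
  p(x) = 8/3,  q(x) = x^2 - 4x + 2/3.
Indicial equation: r(r-1) + (8/3) r + (2/3) = 0 -> roots r_1 = -2/3, r_2 = -1.
Take r = r_1 = -2/3. Let y(x) = x^r sum_{n>=0} a_n x^n with a_0 = 1.
Substitute y = x^r sum a_n x^n and match x^{r+n}. The recurrence is
  D(n) a_n - 4 a_{n-1} + 1 a_{n-2} = 0,  where D(n) = (r+n)(r+n-1) + (8/3)(r+n) + (2/3).
  a_n = [4 a_{n-1} - 1 a_{n-2}] / D(n).
Since the indicial polynomial factors as (r - r_1)(r - r_2), D(n) = (r_1 + n - r_1)(r_1 + n - r_2) = n(n + 1/3).
Evaluating step by step (a_0 = 1):
  n = 1: D(1) = 1(1 + 1/3) = 4/3; numerator = 4(1) = 4; a_1 = (4)/(4/3) = 3
  n = 2: D(2) = 2(2 + 1/3) = 14/3; numerator = 4(3) - 1(1) = 11; a_2 = (11)/(14/3) = 33/14
  n = 3: D(3) = 3(3 + 1/3) = 10; numerator = 4(33/14) - 1(3) = 45/7; a_3 = (45/7)/(10) = 9/14
  n = 4: D(4) = 4(4 + 1/3) = 52/3; numerator = 4(9/14) - 1(33/14) = 3/14; a_4 = (3/14)/(52/3) = 9/728
  n = 5: D(5) = 5(5 + 1/3) = 80/3; numerator = 4(9/728) - 1(9/14) = -54/91; a_5 = (-54/91)/(80/3) = -81/3640

r = -2/3; a_0 = 1; a_1 = 3; a_2 = 33/14; a_3 = 9/14; a_4 = 9/728; a_5 = -81/3640


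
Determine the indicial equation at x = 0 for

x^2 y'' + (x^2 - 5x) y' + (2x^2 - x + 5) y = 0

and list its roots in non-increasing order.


Divide by x^2 to reach normal form y'' + P_1(x) y' + P_2(x) y = 0 with P_1(x) = 1 - 5/x and P_2(x) = 2 - 1/x + 5/x^2.
x = 0 is a singular point because the y'-coefficient 1 - 5/x has a pole at x = 0 and the y-coefficient 2 - 1/x + 5/x^2 has a pole at x = 0.
It is a regular singular point because x P_1(x) = p(x) = x - 5 and x^2 P_2(x) = q(x) = 2x^2 - x + 5 are polynomials, hence analytic at x = 0.
p(0) = -5,  q(0) = 5.
Indicial equation: r(r-1) + p(0) r + q(0) = 0, i.e. r^2 + (p(0) - 1) r + q(0) = 0, i.e. r^2 - 6 r + 5 = 0.
Discriminant: (-6)^2 - 4(5) = 16, so r = (6 ± 4)/2.
Solving: r_1 = 5, r_2 = 1.

indicial: r^2 - 6 r + 5 = 0; roots r_1 = 5, r_2 = 1


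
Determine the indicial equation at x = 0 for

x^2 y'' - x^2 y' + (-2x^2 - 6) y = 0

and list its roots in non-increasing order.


Divide by x^2 to reach normal form y'' + P_1(x) y' + P_2(x) y = 0 with P_1(x) = -1 and P_2(x) = -2 - 6/x^2.
x = 0 is a singular point because the y-coefficient -2 - 6/x^2 has a pole at x = 0.
It is a regular singular point because x P_1(x) = p(x) = -x and x^2 P_2(x) = q(x) = -2x^2 - 6 are polynomials, hence analytic at x = 0.
p(0) = 0,  q(0) = -6.
Indicial equation: r(r-1) + p(0) r + q(0) = 0, i.e. r^2 + (p(0) - 1) r + q(0) = 0, i.e. r^2 - 1 r - 6 = 0.
Discriminant: (-1)^2 - 4(-6) = 25, so r = (1 ± 5)/2.
Solving: r_1 = 3, r_2 = -2.

indicial: r^2 - 1 r - 6 = 0; roots r_1 = 3, r_2 = -2


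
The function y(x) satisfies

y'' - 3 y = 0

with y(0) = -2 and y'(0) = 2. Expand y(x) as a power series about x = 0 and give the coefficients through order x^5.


Ansatz: y(x) = sum_{n>=0} a_n x^n, so y'(x) = sum_{n>=1} n a_n x^(n-1) and y''(x) = sum_{n>=2} n(n-1) a_n x^(n-2).
Substitute into P(x) y'' + Q(x) y' + R(x) y = 0 with P(x) = 1, Q(x) = 0, R(x) = -3, and match powers of x.
Initial conditions: a_0 = -2, a_1 = 2.
Setting the coefficient of each power of x to zero and solving order by order (substituting the coefficients already found):
  x^0: 2 a_2 - 3 a_0 = 0  ->  2 a_2 = 3 a_0 = -6  ->  a_2 = -3
  x^1: 6 a_3 - 3 a_1 = 0  ->  6 a_3 = 3 a_1 = 6  ->  a_3 = 1
  x^2: 12 a_4 - 3 a_2 = 0  ->  12 a_4 = 3 a_2 = -9  ->  a_4 = -3/4
  x^3: 20 a_5 - 3 a_3 = 0  ->  20 a_5 = 3 a_3 = 3  ->  a_5 = 3/20
Truncated series: y(x) = -2 + 2 x - 3 x^2 + x^3 - (3/4) x^4 + (3/20) x^5 + O(x^6).

a_0 = -2; a_1 = 2; a_2 = -3; a_3 = 1; a_4 = -3/4; a_5 = 3/20


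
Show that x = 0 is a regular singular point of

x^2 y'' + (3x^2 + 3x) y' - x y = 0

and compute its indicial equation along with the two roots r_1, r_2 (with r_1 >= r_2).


Divide by x^2 to reach normal form y'' + P_1(x) y' + P_2(x) y = 0 with P_1(x) = 3 + 3/x and P_2(x) = -1/x.
x = 0 is a singular point because the y'-coefficient 3 + 3/x has a pole at x = 0 and the y-coefficient -1/x has a pole at x = 0.
It is a regular singular point because x P_1(x) = p(x) = 3x + 3 and x^2 P_2(x) = q(x) = -x are polynomials, hence analytic at x = 0.
p(0) = 3,  q(0) = 0.
Indicial equation: r(r-1) + p(0) r + q(0) = 0, i.e. r^2 + (p(0) - 1) r + q(0) = 0, i.e. r^2 + 2 r = 0.
Discriminant: (2)^2 - 4(0) = 4, so r = (-2 ± 2)/2.
Solving: r_1 = 0, r_2 = -2.

indicial: r^2 + 2 r = 0; roots r_1 = 0, r_2 = -2


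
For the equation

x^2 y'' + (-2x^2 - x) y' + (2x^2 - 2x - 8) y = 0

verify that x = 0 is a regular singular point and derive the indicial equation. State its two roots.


Divide by x^2 to reach normal form y'' + P_1(x) y' + P_2(x) y = 0 with P_1(x) = -2 - 1/x and P_2(x) = 2 - 2/x - 8/x^2.
x = 0 is a singular point because the y'-coefficient -2 - 1/x has a pole at x = 0 and the y-coefficient 2 - 2/x - 8/x^2 has a pole at x = 0.
It is a regular singular point because x P_1(x) = p(x) = -2x - 1 and x^2 P_2(x) = q(x) = 2x^2 - 2x - 8 are polynomials, hence analytic at x = 0.
p(0) = -1,  q(0) = -8.
Indicial equation: r(r-1) + p(0) r + q(0) = 0, i.e. r^2 + (p(0) - 1) r + q(0) = 0, i.e. r^2 - 2 r - 8 = 0.
Discriminant: (-2)^2 - 4(-8) = 36, so r = (2 ± 6)/2.
Solving: r_1 = 4, r_2 = -2.

indicial: r^2 - 2 r - 8 = 0; roots r_1 = 4, r_2 = -2


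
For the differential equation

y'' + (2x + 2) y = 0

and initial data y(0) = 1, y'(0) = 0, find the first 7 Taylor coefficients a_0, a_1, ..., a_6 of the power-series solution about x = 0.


Ansatz: y(x) = sum_{n>=0} a_n x^n, so y'(x) = sum_{n>=1} n a_n x^(n-1) and y''(x) = sum_{n>=2} n(n-1) a_n x^(n-2).
Substitute into P(x) y'' + Q(x) y' + R(x) y = 0 with P(x) = 1, Q(x) = 0, R(x) = 2x + 2, and match powers of x.
Initial conditions: a_0 = 1, a_1 = 0.
Setting the coefficient of each power of x to zero and solving order by order (substituting the coefficients already found):
  x^0: 2 a_2 + 2 a_0 = 0  ->  2 a_2 = -2 a_0 = -2  ->  a_2 = -1
  x^1: 6 a_3 + 2 a_1 + 2 a_0 = 0  ->  6 a_3 = -2 a_1 - 2 a_0 = -2  ->  a_3 = -1/3
  x^2: 12 a_4 + 2 a_2 + 2 a_1 = 0  ->  12 a_4 = -2 a_2 - 2 a_1 = 2  ->  a_4 = 1/6
  x^3: 20 a_5 + 2 a_3 + 2 a_2 = 0  ->  20 a_5 = -2 a_3 - 2 a_2 = 8/3  ->  a_5 = 2/15
  x^4: 30 a_6 + 2 a_4 + 2 a_3 = 0  ->  30 a_6 = -2 a_4 - 2 a_3 = 1/3  ->  a_6 = 1/90
Truncated series: y(x) = 1 - x^2 - (1/3) x^3 + (1/6) x^4 + (2/15) x^5 + (1/90) x^6 + O(x^7).

a_0 = 1; a_1 = 0; a_2 = -1; a_3 = -1/3; a_4 = 1/6; a_5 = 2/15; a_6 = 1/90


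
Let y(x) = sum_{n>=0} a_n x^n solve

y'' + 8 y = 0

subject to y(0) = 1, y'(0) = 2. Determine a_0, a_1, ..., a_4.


Ansatz: y(x) = sum_{n>=0} a_n x^n, so y'(x) = sum_{n>=1} n a_n x^(n-1) and y''(x) = sum_{n>=2} n(n-1) a_n x^(n-2).
Substitute into P(x) y'' + Q(x) y' + R(x) y = 0 with P(x) = 1, Q(x) = 0, R(x) = 8, and match powers of x.
Initial conditions: a_0 = 1, a_1 = 2.
Setting the coefficient of each power of x to zero and solving order by order (substituting the coefficients already found):
  x^0: 2 a_2 + 8 a_0 = 0  ->  2 a_2 = -8 a_0 = -8  ->  a_2 = -4
  x^1: 6 a_3 + 8 a_1 = 0  ->  6 a_3 = -8 a_1 = -16  ->  a_3 = -8/3
  x^2: 12 a_4 + 8 a_2 = 0  ->  12 a_4 = -8 a_2 = 32  ->  a_4 = 8/3
Truncated series: y(x) = 1 + 2 x - 4 x^2 - (8/3) x^3 + (8/3) x^4 + O(x^5).

a_0 = 1; a_1 = 2; a_2 = -4; a_3 = -8/3; a_4 = 8/3


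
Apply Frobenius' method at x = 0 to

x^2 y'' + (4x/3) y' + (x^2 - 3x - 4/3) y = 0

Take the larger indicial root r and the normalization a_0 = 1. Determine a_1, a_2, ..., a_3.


Write in Frobenius form y'' + (p(x)/x) y' + (q(x)/x^2) y = 0:
  p(x) = 4/3,  q(x) = x^2 - 3x - 4/3.
Indicial equation: r(r-1) + (4/3) r + (-4/3) = 0 -> roots r_1 = 1, r_2 = -4/3.
Take r = r_1 = 1. Let y(x) = x^r sum_{n>=0} a_n x^n with a_0 = 1.
Substitute y = x^r sum a_n x^n and match x^{r+n}. The recurrence is
  D(n) a_n - 3 a_{n-1} + 1 a_{n-2} = 0,  where D(n) = (r+n)(r+n-1) + (4/3)(r+n) + (-4/3).
  a_n = [3 a_{n-1} - 1 a_{n-2}] / D(n).
Since the indicial polynomial factors as (r - r_1)(r - r_2), D(n) = (r_1 + n - r_1)(r_1 + n - r_2) = n(n + 7/3).
Evaluating step by step (a_0 = 1):
  n = 1: D(1) = 1(1 + 7/3) = 10/3; numerator = 3(1) = 3; a_1 = (3)/(10/3) = 9/10
  n = 2: D(2) = 2(2 + 7/3) = 26/3; numerator = 3(9/10) - 1(1) = 17/10; a_2 = (17/10)/(26/3) = 51/260
  n = 3: D(3) = 3(3 + 7/3) = 16; numerator = 3(51/260) - 1(9/10) = -81/260; a_3 = (-81/260)/(16) = -81/4160

r = 1; a_0 = 1; a_1 = 9/10; a_2 = 51/260; a_3 = -81/4160


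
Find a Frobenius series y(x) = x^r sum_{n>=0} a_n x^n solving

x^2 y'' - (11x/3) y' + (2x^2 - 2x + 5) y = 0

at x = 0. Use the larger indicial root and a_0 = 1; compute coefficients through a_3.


Write in Frobenius form y'' + (p(x)/x) y' + (q(x)/x^2) y = 0:
  p(x) = -11/3,  q(x) = 2x^2 - 2x + 5.
Indicial equation: r(r-1) + (-11/3) r + (5) = 0 -> roots r_1 = 3, r_2 = 5/3.
Take r = r_1 = 3. Let y(x) = x^r sum_{n>=0} a_n x^n with a_0 = 1.
Substitute y = x^r sum a_n x^n and match x^{r+n}. The recurrence is
  D(n) a_n - 2 a_{n-1} + 2 a_{n-2} = 0,  where D(n) = (r+n)(r+n-1) + (-11/3)(r+n) + (5).
  a_n = [2 a_{n-1} - 2 a_{n-2}] / D(n).
Since the indicial polynomial factors as (r - r_1)(r - r_2), D(n) = (r_1 + n - r_1)(r_1 + n - r_2) = n(n + 4/3).
Evaluating step by step (a_0 = 1):
  n = 1: D(1) = 1(1 + 4/3) = 7/3; numerator = 2(1) = 2; a_1 = (2)/(7/3) = 6/7
  n = 2: D(2) = 2(2 + 4/3) = 20/3; numerator = 2(6/7) - 2(1) = -2/7; a_2 = (-2/7)/(20/3) = -3/70
  n = 3: D(3) = 3(3 + 4/3) = 13; numerator = 2(-3/70) - 2(6/7) = -9/5; a_3 = (-9/5)/(13) = -9/65

r = 3; a_0 = 1; a_1 = 6/7; a_2 = -3/70; a_3 = -9/65


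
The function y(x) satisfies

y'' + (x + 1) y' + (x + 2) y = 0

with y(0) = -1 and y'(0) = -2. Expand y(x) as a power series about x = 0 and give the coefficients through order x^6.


Ansatz: y(x) = sum_{n>=0} a_n x^n, so y'(x) = sum_{n>=1} n a_n x^(n-1) and y''(x) = sum_{n>=2} n(n-1) a_n x^(n-2).
Substitute into P(x) y'' + Q(x) y' + R(x) y = 0 with P(x) = 1, Q(x) = x + 1, R(x) = x + 2, and match powers of x.
Initial conditions: a_0 = -1, a_1 = -2.
Setting the coefficient of each power of x to zero and solving order by order (substituting the coefficients already found):
  x^0: 2 a_2 + a_1 + 2 a_0 = 0  ->  2 a_2 = -a_1 - 2 a_0 = 4  ->  a_2 = 2
  x^1: 6 a_3 + 2 a_2 + 3 a_1 + a_0 = 0  ->  6 a_3 = -2 a_2 - 3 a_1 - a_0 = 3  ->  a_3 = 1/2
  x^2: 12 a_4 + 3 a_3 + 4 a_2 + a_1 = 0  ->  12 a_4 = -3 a_3 - 4 a_2 - a_1 = -15/2  ->  a_4 = -5/8
  x^3: 20 a_5 + 4 a_4 + 5 a_3 + a_2 = 0  ->  20 a_5 = -4 a_4 - 5 a_3 - a_2 = -2  ->  a_5 = -1/10
  x^4: 30 a_6 + 5 a_5 + 6 a_4 + a_3 = 0  ->  30 a_6 = -5 a_5 - 6 a_4 - a_3 = 15/4  ->  a_6 = 1/8
Truncated series: y(x) = -1 - 2 x + 2 x^2 + (1/2) x^3 - (5/8) x^4 - (1/10) x^5 + (1/8) x^6 + O(x^7).

a_0 = -1; a_1 = -2; a_2 = 2; a_3 = 1/2; a_4 = -5/8; a_5 = -1/10; a_6 = 1/8


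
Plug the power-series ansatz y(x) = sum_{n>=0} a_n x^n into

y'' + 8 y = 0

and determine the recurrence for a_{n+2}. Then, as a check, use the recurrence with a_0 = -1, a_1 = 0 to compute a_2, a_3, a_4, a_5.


Substitute y = sum_n a_n x^n into y'' + (const) y = 0.
y''(x) = sum_{n>=0} (n+2)(n+1) a_{n+2} x^n.
The ODE becomes sum_n [(n+2)(n+1) a_{n+2} + 8 a_n] x^n = 0.
Setting each coefficient to zero gives the recurrence:
  (n+2)(n+1) a_{n+2} + 8 a_n = 0,
  a_{n+2} = -8 / ((n+1)(n+2)) a_n.

Check with a_0 = -1, a_1 = 0 (apply the recurrence for n = 0, 1, 2, 3): a_0 = -1, a_1 = 0, a_2 = 4, a_3 = 0, a_4 = -8/3, a_5 = 0.

a_{n+2} = -8/((n+1)(n+2)) * a_n; check: a_0 = -1, a_1 = 0, a_2 = 4, a_3 = 0, a_4 = -8/3, a_5 = 0


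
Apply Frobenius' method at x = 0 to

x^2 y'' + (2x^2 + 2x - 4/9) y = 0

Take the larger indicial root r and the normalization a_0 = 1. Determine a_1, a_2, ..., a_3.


Write in Frobenius form y'' + (p(x)/x) y' + (q(x)/x^2) y = 0:
  p(x) = 0,  q(x) = 2x^2 + 2x - 4/9.
Indicial equation: r(r-1) + (0) r + (-4/9) = 0 -> roots r_1 = 4/3, r_2 = -1/3.
Take r = r_1 = 4/3. Let y(x) = x^r sum_{n>=0} a_n x^n with a_0 = 1.
Substitute y = x^r sum a_n x^n and match x^{r+n}. The recurrence is
  D(n) a_n + 2 a_{n-1} + 2 a_{n-2} = 0,  where D(n) = (r+n)(r+n-1) + (0)(r+n) + (-4/9).
  a_n = [-2 a_{n-1} - 2 a_{n-2}] / D(n).
Since the indicial polynomial factors as (r - r_1)(r - r_2), D(n) = (r_1 + n - r_1)(r_1 + n - r_2) = n(n + 5/3).
Evaluating step by step (a_0 = 1):
  n = 1: D(1) = 1(1 + 5/3) = 8/3; numerator = -2(1) = -2; a_1 = (-2)/(8/3) = -3/4
  n = 2: D(2) = 2(2 + 5/3) = 22/3; numerator = -2(-3/4) - 2(1) = -1/2; a_2 = (-1/2)/(22/3) = -3/44
  n = 3: D(3) = 3(3 + 5/3) = 14; numerator = -2(-3/44) - 2(-3/4) = 18/11; a_3 = (18/11)/(14) = 9/77

r = 4/3; a_0 = 1; a_1 = -3/4; a_2 = -3/44; a_3 = 9/77


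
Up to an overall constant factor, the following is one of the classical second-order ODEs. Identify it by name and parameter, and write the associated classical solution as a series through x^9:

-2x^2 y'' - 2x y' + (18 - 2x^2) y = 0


All three coefficients share the factor -2; dividing through by -2 gives  x^2 y'' + x y' + (x^2 - 9) y = 0.
This matches the Bessel equation x^2 y'' + x y' + (x^2 - nu^2) y = 0 with nu^2 = 9, so nu = 3; the solution bounded at x = 0 is J_3(x).
Frobenius at x = 0: indicial roots ±nu; for r = nu the recurrence k(k + 2nu) c_k = -c_{k-2} gives the standard series J_nu(x) = sum_{k>=0} (-1)^k / (k! (k+nu)!) (x/2)^(2k+nu). Evaluate the first 4 terms:
  k = 0: (-1)^0 / (0! * 3! * 2^3) x^3 = 1/(1*6*8) x^3 = (1/48) x^3
  k = 1: (-1)^1 / (1! * 4! * 2^5) x^5 = -1/(1*24*32) x^5 = (-1/768) x^5
  k = 2: (-1)^2 / (2! * 5! * 2^7) x^7 = 1/(2*120*128) x^7 = (1/30720) x^7
  k = 3: (-1)^3 / (3! * 6! * 2^9) x^9 = -1/(6*720*512) x^9 = (-1/2211840) x^9
Hence J_3(x) = -x^9/2211840 + x^7/30720 - x^5/768 + x^3/48 + ....

J_3(x); series = -x^9/2211840 + x^7/30720 - x^5/768 + x^3/48


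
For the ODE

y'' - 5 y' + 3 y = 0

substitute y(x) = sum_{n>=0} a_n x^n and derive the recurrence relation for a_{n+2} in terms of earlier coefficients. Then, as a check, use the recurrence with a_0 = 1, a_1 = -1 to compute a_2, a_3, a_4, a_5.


Substitute y = sum_n a_n x^n.
y''(x) has coefficient (n+2)(n+1) a_{n+2} at x^n;
-5 y'(x) has coefficient -5 (n+1) a_{n+1} at x^n;
3 y(x) has coefficient 3 a_n at x^n.
Matching x^n: (n+2)(n+1) a_{n+2} - 5 (n+1) a_{n+1} + 3 a_n = 0.
Thus a_{n+2} = [5 (n+1) a_{n+1} - 3 a_n] / ((n+1)(n+2)).

Check with a_0 = 1, a_1 = -1 (apply the recurrence for n = 0, 1, 2, 3): a_0 = 1, a_1 = -1, a_2 = -4, a_3 = -37/6, a_4 = -161/24, a_5 = -347/60.

a_(n+2) = [5 (n+1) a_(n+1) - 3 a_n] / ((n+1)(n+2)); check: a_0 = 1, a_1 = -1, a_2 = -4, a_3 = -37/6, a_4 = -161/24, a_5 = -347/60


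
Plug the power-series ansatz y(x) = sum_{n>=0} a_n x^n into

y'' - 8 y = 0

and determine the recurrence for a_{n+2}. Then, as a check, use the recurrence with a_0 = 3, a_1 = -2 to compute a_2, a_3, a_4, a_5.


Substitute y = sum_n a_n x^n into y'' + (const) y = 0.
y''(x) = sum_{n>=0} (n+2)(n+1) a_{n+2} x^n.
The ODE becomes sum_n [(n+2)(n+1) a_{n+2} - 8 a_n] x^n = 0.
Setting each coefficient to zero gives the recurrence:
  (n+2)(n+1) a_{n+2} - 8 a_n = 0,
  a_{n+2} = 8 / ((n+1)(n+2)) a_n.

Check with a_0 = 3, a_1 = -2 (apply the recurrence for n = 0, 1, 2, 3): a_0 = 3, a_1 = -2, a_2 = 12, a_3 = -8/3, a_4 = 8, a_5 = -16/15.

a_{n+2} = 8/((n+1)(n+2)) * a_n; check: a_0 = 3, a_1 = -2, a_2 = 12, a_3 = -8/3, a_4 = 8, a_5 = -16/15


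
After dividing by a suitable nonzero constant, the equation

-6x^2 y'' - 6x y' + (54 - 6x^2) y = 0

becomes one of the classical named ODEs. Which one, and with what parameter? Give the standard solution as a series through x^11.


All three coefficients share the factor -6; dividing through by -6 gives  x^2 y'' + x y' + (x^2 - 9) y = 0.
This matches the Bessel equation x^2 y'' + x y' + (x^2 - nu^2) y = 0 with nu^2 = 9, so nu = 3; the solution bounded at x = 0 is J_3(x).
Frobenius at x = 0: indicial roots ±nu; for r = nu the recurrence k(k + 2nu) c_k = -c_{k-2} gives the standard series J_nu(x) = sum_{k>=0} (-1)^k / (k! (k+nu)!) (x/2)^(2k+nu). Evaluate the first 5 terms:
  k = 0: (-1)^0 / (0! * 3! * 2^3) x^3 = 1/(1*6*8) x^3 = (1/48) x^3
  k = 1: (-1)^1 / (1! * 4! * 2^5) x^5 = -1/(1*24*32) x^5 = (-1/768) x^5
  k = 2: (-1)^2 / (2! * 5! * 2^7) x^7 = 1/(2*120*128) x^7 = (1/30720) x^7
  k = 3: (-1)^3 / (3! * 6! * 2^9) x^9 = -1/(6*720*512) x^9 = (-1/2211840) x^9
  k = 4: (-1)^4 / (4! * 7! * 2^11) x^11 = 1/(24*5040*2048) x^11 = (1/247726080) x^11
Hence J_3(x) = x^11/247726080 - x^9/2211840 + x^7/30720 - x^5/768 + x^3/48 + ....

J_3(x); series = x^11/247726080 - x^9/2211840 + x^7/30720 - x^5/768 + x^3/48


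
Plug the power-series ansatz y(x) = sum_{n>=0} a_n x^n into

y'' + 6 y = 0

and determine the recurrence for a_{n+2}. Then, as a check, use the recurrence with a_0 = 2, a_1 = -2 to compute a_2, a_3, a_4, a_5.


Substitute y = sum_n a_n x^n into y'' + (const) y = 0.
y''(x) = sum_{n>=0} (n+2)(n+1) a_{n+2} x^n.
The ODE becomes sum_n [(n+2)(n+1) a_{n+2} + 6 a_n] x^n = 0.
Setting each coefficient to zero gives the recurrence:
  (n+2)(n+1) a_{n+2} + 6 a_n = 0,
  a_{n+2} = -6 / ((n+1)(n+2)) a_n.

Check with a_0 = 2, a_1 = -2 (apply the recurrence for n = 0, 1, 2, 3): a_0 = 2, a_1 = -2, a_2 = -6, a_3 = 2, a_4 = 3, a_5 = -3/5.

a_{n+2} = -6/((n+1)(n+2)) * a_n; check: a_0 = 2, a_1 = -2, a_2 = -6, a_3 = 2, a_4 = 3, a_5 = -3/5


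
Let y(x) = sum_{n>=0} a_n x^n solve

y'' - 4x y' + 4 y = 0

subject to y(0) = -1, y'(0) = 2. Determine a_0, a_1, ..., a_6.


Ansatz: y(x) = sum_{n>=0} a_n x^n, so y'(x) = sum_{n>=1} n a_n x^(n-1) and y''(x) = sum_{n>=2} n(n-1) a_n x^(n-2).
Substitute into P(x) y'' + Q(x) y' + R(x) y = 0 with P(x) = 1, Q(x) = -4x, R(x) = 4, and match powers of x.
Initial conditions: a_0 = -1, a_1 = 2.
Setting the coefficient of each power of x to zero and solving order by order (substituting the coefficients already found):
  x^0: 2 a_2 + 4 a_0 = 0  ->  2 a_2 = -4 a_0 = 4  ->  a_2 = 2
  x^1: 6 a_3 = 0  ->  a_3 = 0
  x^2: 12 a_4 - 4 a_2 = 0  ->  12 a_4 = 4 a_2 = 8  ->  a_4 = 2/3
  x^3: 20 a_5 - 8 a_3 = 0  ->  20 a_5 = 8 a_3 = 0  ->  a_5 = 0
  x^4: 30 a_6 - 12 a_4 = 0  ->  30 a_6 = 12 a_4 = 8  ->  a_6 = 4/15
Truncated series: y(x) = -1 + 2 x + 2 x^2 + (2/3) x^4 + (4/15) x^6 + O(x^7).

a_0 = -1; a_1 = 2; a_2 = 2; a_3 = 0; a_4 = 2/3; a_5 = 0; a_6 = 4/15


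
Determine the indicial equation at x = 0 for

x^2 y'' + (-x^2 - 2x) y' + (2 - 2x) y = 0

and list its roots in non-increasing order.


Divide by x^2 to reach normal form y'' + P_1(x) y' + P_2(x) y = 0 with P_1(x) = -1 - 2/x and P_2(x) = -2/x + 2/x^2.
x = 0 is a singular point because the y'-coefficient -1 - 2/x has a pole at x = 0 and the y-coefficient -2/x + 2/x^2 has a pole at x = 0.
It is a regular singular point because x P_1(x) = p(x) = -x - 2 and x^2 P_2(x) = q(x) = 2 - 2x are polynomials, hence analytic at x = 0.
p(0) = -2,  q(0) = 2.
Indicial equation: r(r-1) + p(0) r + q(0) = 0, i.e. r^2 + (p(0) - 1) r + q(0) = 0, i.e. r^2 - 3 r + 2 = 0.
Discriminant: (-3)^2 - 4(2) = 1, so r = (3 ± 1)/2.
Solving: r_1 = 2, r_2 = 1.

indicial: r^2 - 3 r + 2 = 0; roots r_1 = 2, r_2 = 1


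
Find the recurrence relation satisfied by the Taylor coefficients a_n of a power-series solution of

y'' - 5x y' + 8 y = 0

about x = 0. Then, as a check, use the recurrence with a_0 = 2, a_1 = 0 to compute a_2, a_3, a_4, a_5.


Substitute y = sum_n a_n x^n.
y''(x) has coefficient (n+2)(n+1) a_{n+2} at x^n;
-5 x y'(x) has coefficient -5 n a_n at x^n (shift);
8 y(x) has coefficient 8 a_n at x^n.
Matching x^n: (n+2)(n+1) a_{n+2} + (-5n + 8) a_n = 0.
Thus a_{n+2} = (5n - 8) / ((n+1)(n+2)) * a_n.

Check with a_0 = 2, a_1 = 0 (apply the recurrence for n = 0, 1, 2, 3): a_0 = 2, a_1 = 0, a_2 = -8, a_3 = 0, a_4 = -4/3, a_5 = 0.

a_(n+2) = (5n - 8) / ((n+1)(n+2)) * a_n; check: a_0 = 2, a_1 = 0, a_2 = -8, a_3 = 0, a_4 = -4/3, a_5 = 0


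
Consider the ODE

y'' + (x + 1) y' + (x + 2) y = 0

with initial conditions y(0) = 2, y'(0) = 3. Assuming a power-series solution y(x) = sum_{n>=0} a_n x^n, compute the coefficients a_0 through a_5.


Ansatz: y(x) = sum_{n>=0} a_n x^n, so y'(x) = sum_{n>=1} n a_n x^(n-1) and y''(x) = sum_{n>=2} n(n-1) a_n x^(n-2).
Substitute into P(x) y'' + Q(x) y' + R(x) y = 0 with P(x) = 1, Q(x) = x + 1, R(x) = x + 2, and match powers of x.
Initial conditions: a_0 = 2, a_1 = 3.
Setting the coefficient of each power of x to zero and solving order by order (substituting the coefficients already found):
  x^0: 2 a_2 + a_1 + 2 a_0 = 0  ->  2 a_2 = -a_1 - 2 a_0 = -7  ->  a_2 = -7/2
  x^1: 6 a_3 + 2 a_2 + 3 a_1 + a_0 = 0  ->  6 a_3 = -2 a_2 - 3 a_1 - a_0 = -4  ->  a_3 = -2/3
  x^2: 12 a_4 + 3 a_3 + 4 a_2 + a_1 = 0  ->  12 a_4 = -3 a_3 - 4 a_2 - a_1 = 13  ->  a_4 = 13/12
  x^3: 20 a_5 + 4 a_4 + 5 a_3 + a_2 = 0  ->  20 a_5 = -4 a_4 - 5 a_3 - a_2 = 5/2  ->  a_5 = 1/8
Truncated series: y(x) = 2 + 3 x - (7/2) x^2 - (2/3) x^3 + (13/12) x^4 + (1/8) x^5 + O(x^6).

a_0 = 2; a_1 = 3; a_2 = -7/2; a_3 = -2/3; a_4 = 13/12; a_5 = 1/8


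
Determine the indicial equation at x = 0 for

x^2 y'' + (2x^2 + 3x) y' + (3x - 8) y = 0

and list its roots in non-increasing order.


Divide by x^2 to reach normal form y'' + P_1(x) y' + P_2(x) y = 0 with P_1(x) = 2 + 3/x and P_2(x) = 3/x - 8/x^2.
x = 0 is a singular point because the y'-coefficient 2 + 3/x has a pole at x = 0 and the y-coefficient 3/x - 8/x^2 has a pole at x = 0.
It is a regular singular point because x P_1(x) = p(x) = 2x + 3 and x^2 P_2(x) = q(x) = 3x - 8 are polynomials, hence analytic at x = 0.
p(0) = 3,  q(0) = -8.
Indicial equation: r(r-1) + p(0) r + q(0) = 0, i.e. r^2 + (p(0) - 1) r + q(0) = 0, i.e. r^2 + 2 r - 8 = 0.
Discriminant: (2)^2 - 4(-8) = 36, so r = (-2 ± 6)/2.
Solving: r_1 = 2, r_2 = -4.

indicial: r^2 + 2 r - 8 = 0; roots r_1 = 2, r_2 = -4


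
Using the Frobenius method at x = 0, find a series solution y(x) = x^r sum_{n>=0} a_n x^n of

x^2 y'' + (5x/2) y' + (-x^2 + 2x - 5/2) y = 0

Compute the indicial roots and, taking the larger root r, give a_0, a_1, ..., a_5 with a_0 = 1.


Write in Frobenius form y'' + (p(x)/x) y' + (q(x)/x^2) y = 0:
  p(x) = 5/2,  q(x) = -x^2 + 2x - 5/2.
Indicial equation: r(r-1) + (5/2) r + (-5/2) = 0 -> roots r_1 = 1, r_2 = -5/2.
Take r = r_1 = 1. Let y(x) = x^r sum_{n>=0} a_n x^n with a_0 = 1.
Substitute y = x^r sum a_n x^n and match x^{r+n}. The recurrence is
  D(n) a_n + 2 a_{n-1} - 1 a_{n-2} = 0,  where D(n) = (r+n)(r+n-1) + (5/2)(r+n) + (-5/2).
  a_n = [-2 a_{n-1} + 1 a_{n-2}] / D(n).
Since the indicial polynomial factors as (r - r_1)(r - r_2), D(n) = (r_1 + n - r_1)(r_1 + n - r_2) = n(n + 7/2).
Evaluating step by step (a_0 = 1):
  n = 1: D(1) = 1(1 + 7/2) = 9/2; numerator = -2(1) = -2; a_1 = (-2)/(9/2) = -4/9
  n = 2: D(2) = 2(2 + 7/2) = 11; numerator = -2(-4/9) + 1(1) = 17/9; a_2 = (17/9)/(11) = 17/99
  n = 3: D(3) = 3(3 + 7/2) = 39/2; numerator = -2(17/99) + 1(-4/9) = -26/33; a_3 = (-26/33)/(39/2) = -4/99
  n = 4: D(4) = 4(4 + 7/2) = 30; numerator = -2(-4/99) + 1(17/99) = 25/99; a_4 = (25/99)/(30) = 5/594
  n = 5: D(5) = 5(5 + 7/2) = 85/2; numerator = -2(5/594) + 1(-4/99) = -17/297; a_5 = (-17/297)/(85/2) = -2/1485

r = 1; a_0 = 1; a_1 = -4/9; a_2 = 17/99; a_3 = -4/99; a_4 = 5/594; a_5 = -2/1485


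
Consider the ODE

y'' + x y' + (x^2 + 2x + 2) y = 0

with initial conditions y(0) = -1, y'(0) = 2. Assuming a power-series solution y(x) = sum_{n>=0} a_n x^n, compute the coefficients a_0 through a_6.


Ansatz: y(x) = sum_{n>=0} a_n x^n, so y'(x) = sum_{n>=1} n a_n x^(n-1) and y''(x) = sum_{n>=2} n(n-1) a_n x^(n-2).
Substitute into P(x) y'' + Q(x) y' + R(x) y = 0 with P(x) = 1, Q(x) = x, R(x) = x^2 + 2x + 2, and match powers of x.
Initial conditions: a_0 = -1, a_1 = 2.
Setting the coefficient of each power of x to zero and solving order by order (substituting the coefficients already found):
  x^0: 2 a_2 + 2 a_0 = 0  ->  2 a_2 = -2 a_0 = 2  ->  a_2 = 1
  x^1: 6 a_3 + 3 a_1 + 2 a_0 = 0  ->  6 a_3 = -3 a_1 - 2 a_0 = -4  ->  a_3 = -2/3
  x^2: 12 a_4 + 4 a_2 + 2 a_1 + a_0 = 0  ->  12 a_4 = -4 a_2 - 2 a_1 - a_0 = -7  ->  a_4 = -7/12
  x^3: 20 a_5 + 5 a_3 + 2 a_2 + a_1 = 0  ->  20 a_5 = -5 a_3 - 2 a_2 - a_1 = -2/3  ->  a_5 = -1/30
  x^4: 30 a_6 + 6 a_4 + 2 a_3 + a_2 = 0  ->  30 a_6 = -6 a_4 - 2 a_3 - a_2 = 23/6  ->  a_6 = 23/180
Truncated series: y(x) = -1 + 2 x + x^2 - (2/3) x^3 - (7/12) x^4 - (1/30) x^5 + (23/180) x^6 + O(x^7).

a_0 = -1; a_1 = 2; a_2 = 1; a_3 = -2/3; a_4 = -7/12; a_5 = -1/30; a_6 = 23/180


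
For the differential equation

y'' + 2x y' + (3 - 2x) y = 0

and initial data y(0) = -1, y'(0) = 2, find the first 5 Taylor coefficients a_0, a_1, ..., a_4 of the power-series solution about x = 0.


Ansatz: y(x) = sum_{n>=0} a_n x^n, so y'(x) = sum_{n>=1} n a_n x^(n-1) and y''(x) = sum_{n>=2} n(n-1) a_n x^(n-2).
Substitute into P(x) y'' + Q(x) y' + R(x) y = 0 with P(x) = 1, Q(x) = 2x, R(x) = 3 - 2x, and match powers of x.
Initial conditions: a_0 = -1, a_1 = 2.
Setting the coefficient of each power of x to zero and solving order by order (substituting the coefficients already found):
  x^0: 2 a_2 + 3 a_0 = 0  ->  2 a_2 = -3 a_0 = 3  ->  a_2 = 3/2
  x^1: 6 a_3 + 5 a_1 - 2 a_0 = 0  ->  6 a_3 = -5 a_1 + 2 a_0 = -12  ->  a_3 = -2
  x^2: 12 a_4 + 7 a_2 - 2 a_1 = 0  ->  12 a_4 = -7 a_2 + 2 a_1 = -13/2  ->  a_4 = -13/24
Truncated series: y(x) = -1 + 2 x + (3/2) x^2 - 2 x^3 - (13/24) x^4 + O(x^5).

a_0 = -1; a_1 = 2; a_2 = 3/2; a_3 = -2; a_4 = -13/24


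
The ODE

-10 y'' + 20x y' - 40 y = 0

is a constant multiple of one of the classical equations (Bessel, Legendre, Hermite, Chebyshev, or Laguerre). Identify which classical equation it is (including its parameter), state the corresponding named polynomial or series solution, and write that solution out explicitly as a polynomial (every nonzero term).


All three coefficients share the factor -10; dividing through by -10 gives  y'' - 2x y' + 4 y = 0.
This matches the Hermite equation y'' - 2x y' + 2n y = 0 with 2n = 4, so n = 2; the polynomial solution is H_2(x).
With y = sum_k a_k x^k, matching x^k gives (k+2)(k+1) a_{k+2} = 2(k - n) a_k = 2(k - 2) a_k. The right side vanishes at k = 2, so the series with the parity of 2 terminates at degree 2.
Standard normalization: leading coefficient of H_n is 2^n, so a_2 = 2^2 = 4. Work downward with a_k = (k+1)(k+2) a_{k+2} / (2(k - n)):
  a_0 = (1)(2)(4) / (2(0 - 2)) = 8/(-4) = -2
Hence H_2(x) = 4 x^2 - 2.

H_2(x); series = 4 x^2 - 2


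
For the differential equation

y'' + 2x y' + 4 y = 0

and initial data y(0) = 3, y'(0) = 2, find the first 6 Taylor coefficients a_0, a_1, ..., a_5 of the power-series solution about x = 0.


Ansatz: y(x) = sum_{n>=0} a_n x^n, so y'(x) = sum_{n>=1} n a_n x^(n-1) and y''(x) = sum_{n>=2} n(n-1) a_n x^(n-2).
Substitute into P(x) y'' + Q(x) y' + R(x) y = 0 with P(x) = 1, Q(x) = 2x, R(x) = 4, and match powers of x.
Initial conditions: a_0 = 3, a_1 = 2.
Setting the coefficient of each power of x to zero and solving order by order (substituting the coefficients already found):
  x^0: 2 a_2 + 4 a_0 = 0  ->  2 a_2 = -4 a_0 = -12  ->  a_2 = -6
  x^1: 6 a_3 + 6 a_1 = 0  ->  6 a_3 = -6 a_1 = -12  ->  a_3 = -2
  x^2: 12 a_4 + 8 a_2 = 0  ->  12 a_4 = -8 a_2 = 48  ->  a_4 = 4
  x^3: 20 a_5 + 10 a_3 = 0  ->  20 a_5 = -10 a_3 = 20  ->  a_5 = 1
Truncated series: y(x) = 3 + 2 x - 6 x^2 - 2 x^3 + 4 x^4 + x^5 + O(x^6).

a_0 = 3; a_1 = 2; a_2 = -6; a_3 = -2; a_4 = 4; a_5 = 1


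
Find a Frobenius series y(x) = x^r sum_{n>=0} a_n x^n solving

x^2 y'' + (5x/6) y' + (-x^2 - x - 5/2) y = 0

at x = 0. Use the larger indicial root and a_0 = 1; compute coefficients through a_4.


Write in Frobenius form y'' + (p(x)/x) y' + (q(x)/x^2) y = 0:
  p(x) = 5/6,  q(x) = -x^2 - x - 5/2.
Indicial equation: r(r-1) + (5/6) r + (-5/2) = 0 -> roots r_1 = 5/3, r_2 = -3/2.
Take r = r_1 = 5/3. Let y(x) = x^r sum_{n>=0} a_n x^n with a_0 = 1.
Substitute y = x^r sum a_n x^n and match x^{r+n}. The recurrence is
  D(n) a_n - 1 a_{n-1} - 1 a_{n-2} = 0,  where D(n) = (r+n)(r+n-1) + (5/6)(r+n) + (-5/2).
  a_n = [1 a_{n-1} + 1 a_{n-2}] / D(n).
Since the indicial polynomial factors as (r - r_1)(r - r_2), D(n) = (r_1 + n - r_1)(r_1 + n - r_2) = n(n + 19/6).
Evaluating step by step (a_0 = 1):
  n = 1: D(1) = 1(1 + 19/6) = 25/6; numerator = 1(1) = 1; a_1 = (1)/(25/6) = 6/25
  n = 2: D(2) = 2(2 + 19/6) = 31/3; numerator = 1(6/25) + 1(1) = 31/25; a_2 = (31/25)/(31/3) = 3/25
  n = 3: D(3) = 3(3 + 19/6) = 37/2; numerator = 1(3/25) + 1(6/25) = 9/25; a_3 = (9/25)/(37/2) = 18/925
  n = 4: D(4) = 4(4 + 19/6) = 86/3; numerator = 1(18/925) + 1(3/25) = 129/925; a_4 = (129/925)/(86/3) = 9/1850

r = 5/3; a_0 = 1; a_1 = 6/25; a_2 = 3/25; a_3 = 18/925; a_4 = 9/1850


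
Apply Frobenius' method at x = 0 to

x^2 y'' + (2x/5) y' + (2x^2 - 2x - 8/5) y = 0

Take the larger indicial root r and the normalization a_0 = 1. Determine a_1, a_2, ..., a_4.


Write in Frobenius form y'' + (p(x)/x) y' + (q(x)/x^2) y = 0:
  p(x) = 2/5,  q(x) = 2x^2 - 2x - 8/5.
Indicial equation: r(r-1) + (2/5) r + (-8/5) = 0 -> roots r_1 = 8/5, r_2 = -1.
Take r = r_1 = 8/5. Let y(x) = x^r sum_{n>=0} a_n x^n with a_0 = 1.
Substitute y = x^r sum a_n x^n and match x^{r+n}. The recurrence is
  D(n) a_n - 2 a_{n-1} + 2 a_{n-2} = 0,  where D(n) = (r+n)(r+n-1) + (2/5)(r+n) + (-8/5).
  a_n = [2 a_{n-1} - 2 a_{n-2}] / D(n).
Since the indicial polynomial factors as (r - r_1)(r - r_2), D(n) = (r_1 + n - r_1)(r_1 + n - r_2) = n(n + 13/5).
Evaluating step by step (a_0 = 1):
  n = 1: D(1) = 1(1 + 13/5) = 18/5; numerator = 2(1) = 2; a_1 = (2)/(18/5) = 5/9
  n = 2: D(2) = 2(2 + 13/5) = 46/5; numerator = 2(5/9) - 2(1) = -8/9; a_2 = (-8/9)/(46/5) = -20/207
  n = 3: D(3) = 3(3 + 13/5) = 84/5; numerator = 2(-20/207) - 2(5/9) = -30/23; a_3 = (-30/23)/(84/5) = -25/322
  n = 4: D(4) = 4(4 + 13/5) = 132/5; numerator = 2(-25/322) - 2(-20/207) = 55/1449; a_4 = (55/1449)/(132/5) = 25/17388

r = 8/5; a_0 = 1; a_1 = 5/9; a_2 = -20/207; a_3 = -25/322; a_4 = 25/17388


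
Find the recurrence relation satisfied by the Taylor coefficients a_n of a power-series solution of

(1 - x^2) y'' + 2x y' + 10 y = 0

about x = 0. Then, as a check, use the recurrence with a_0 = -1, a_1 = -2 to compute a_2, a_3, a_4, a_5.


Substitute y = sum_n a_n x^n.
(1 - 1 x^2) y'' contributes (n+2)(n+1) a_{n+2} - n(n-1) a_n at x^n.
2 x y'(x) contributes 2 n a_n at x^n.
10 y(x) contributes 10 a_n at x^n.
Matching x^n: (n+2)(n+1) a_{n+2} + (-n(n-1) + 2 n + 10) a_n = 0.
Thus a_{n+2} = (n(n-1) - 2 n - 10) / ((n+1)(n+2)) * a_n.

Check with a_0 = -1, a_1 = -2 (apply the recurrence for n = 0, 1, 2, 3): a_0 = -1, a_1 = -2, a_2 = 5, a_3 = 4, a_4 = -5, a_5 = -2.

a_(n+2) = (n(n-1) - 2 n - 10) / ((n+1)(n+2)) * a_n; check: a_0 = -1, a_1 = -2, a_2 = 5, a_3 = 4, a_4 = -5, a_5 = -2


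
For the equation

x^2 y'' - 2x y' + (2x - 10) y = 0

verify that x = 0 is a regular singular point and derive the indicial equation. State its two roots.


Divide by x^2 to reach normal form y'' + P_1(x) y' + P_2(x) y = 0 with P_1(x) = -2/x and P_2(x) = 2/x - 10/x^2.
x = 0 is a singular point because the y'-coefficient -2/x has a pole at x = 0 and the y-coefficient 2/x - 10/x^2 has a pole at x = 0.
It is a regular singular point because x P_1(x) = p(x) = -2 and x^2 P_2(x) = q(x) = 2x - 10 are polynomials, hence analytic at x = 0.
p(0) = -2,  q(0) = -10.
Indicial equation: r(r-1) + p(0) r + q(0) = 0, i.e. r^2 + (p(0) - 1) r + q(0) = 0, i.e. r^2 - 3 r - 10 = 0.
Discriminant: (-3)^2 - 4(-10) = 49, so r = (3 ± 7)/2.
Solving: r_1 = 5, r_2 = -2.

indicial: r^2 - 3 r - 10 = 0; roots r_1 = 5, r_2 = -2


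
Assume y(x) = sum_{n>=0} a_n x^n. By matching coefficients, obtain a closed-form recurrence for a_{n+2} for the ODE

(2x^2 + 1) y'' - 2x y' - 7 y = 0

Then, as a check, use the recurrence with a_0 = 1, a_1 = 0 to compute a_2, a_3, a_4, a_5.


Substitute y = sum_n a_n x^n.
(1 + 2 x^2) y'' contributes (n+2)(n+1) a_{n+2} + 2 n(n-1) a_n at x^n.
-2 x y'(x) contributes -2 n a_n at x^n.
-7 y(x) contributes -7 a_n at x^n.
Matching x^n: (n+2)(n+1) a_{n+2} + (2 n(n-1) - 2 n - 7) a_n = 0.
Thus a_{n+2} = (-2 n(n-1) + 2 n + 7) / ((n+1)(n+2)) * a_n.

Check with a_0 = 1, a_1 = 0 (apply the recurrence for n = 0, 1, 2, 3): a_0 = 1, a_1 = 0, a_2 = 7/2, a_3 = 0, a_4 = 49/24, a_5 = 0.

a_(n+2) = (-2 n(n-1) + 2 n + 7) / ((n+1)(n+2)) * a_n; check: a_0 = 1, a_1 = 0, a_2 = 7/2, a_3 = 0, a_4 = 49/24, a_5 = 0
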